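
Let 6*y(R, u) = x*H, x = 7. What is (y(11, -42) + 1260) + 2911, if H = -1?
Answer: 25019/6 ≈ 4169.8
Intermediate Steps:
y(R, u) = -7/6 (y(R, u) = (7*(-1))/6 = (⅙)*(-7) = -7/6)
(y(11, -42) + 1260) + 2911 = (-7/6 + 1260) + 2911 = 7553/6 + 2911 = 25019/6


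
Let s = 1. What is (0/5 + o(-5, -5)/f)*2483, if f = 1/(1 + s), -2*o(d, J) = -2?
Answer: 4966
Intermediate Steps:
o(d, J) = 1 (o(d, J) = -1/2*(-2) = 1)
f = 1/2 (f = 1/(1 + 1) = 1/2 ≈ 0.50000)
(0/5 + o(-5, -5)/f)*2483 = (0/5 + 1/(1/2))*2483 = (0*(1/5) + 1*2)*2483 = (0 + 2)*2483 = 2*2483 = 4966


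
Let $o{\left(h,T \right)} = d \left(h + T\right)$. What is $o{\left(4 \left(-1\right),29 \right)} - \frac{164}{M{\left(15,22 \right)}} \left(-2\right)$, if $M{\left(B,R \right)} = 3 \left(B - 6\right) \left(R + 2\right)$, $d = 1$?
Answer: $\frac{2066}{81} \approx 25.506$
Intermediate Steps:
$M{\left(B,R \right)} = 3 \left(-6 + B\right) \left(2 + R\right)$
$o{\left(h,T \right)} = T + h$ ($o{\left(h,T \right)} = 1 \left(h + T\right) = 1 \left(T + h\right) = T + h$)
$o{\left(4 \left(-1\right),29 \right)} - \frac{164}{M{\left(15,22 \right)}} \left(-2\right) = \left(29 + 4 \left(-1\right)\right) - \frac{164}{-36 - 396 + 6 \cdot 15 + 3 \cdot 15 \cdot 22} \left(-2\right) = \left(29 - 4\right) - \frac{164}{-36 - 396 + 90 + 990} \left(-2\right) = 25 - \frac{164}{648} \left(-2\right) = 25 - 164 \cdot \frac{1}{648} \left(-2\right) = 25 - \frac{41}{162} \left(-2\right) = 25 - - \frac{41}{81} = 25 + \frac{41}{81} = \frac{2066}{81}$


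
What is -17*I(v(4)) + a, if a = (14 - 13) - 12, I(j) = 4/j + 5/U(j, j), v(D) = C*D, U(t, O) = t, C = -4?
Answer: -23/16 ≈ -1.4375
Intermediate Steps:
v(D) = -4*D
I(j) = 9/j (I(j) = 4/j + 5/j = 9/j)
a = -11 (a = 1 - 12 = -11)
-17*I(v(4)) + a = -153/((-4*4)) - 11 = -153/(-16) - 11 = -153*(-1)/16 - 11 = -17*(-9/16) - 11 = 153/16 - 11 = -23/16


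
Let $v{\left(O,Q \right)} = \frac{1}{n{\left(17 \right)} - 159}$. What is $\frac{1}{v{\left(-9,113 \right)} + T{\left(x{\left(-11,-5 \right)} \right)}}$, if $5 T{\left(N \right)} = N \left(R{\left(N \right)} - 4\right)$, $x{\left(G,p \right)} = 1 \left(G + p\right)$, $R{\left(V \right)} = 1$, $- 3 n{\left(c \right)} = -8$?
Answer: $\frac{2345}{22497} \approx 0.10424$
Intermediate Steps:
$n{\left(c \right)} = \frac{8}{3}$ ($n{\left(c \right)} = \left(- \frac{1}{3}\right) \left(-8\right) = \frac{8}{3}$)
$x{\left(G,p \right)} = G + p$
$T{\left(N \right)} = - \frac{3 N}{5}$ ($T{\left(N \right)} = \frac{N \left(1 - 4\right)}{5} = \frac{N \left(-3\right)}{5} = \frac{\left(-3\right) N}{5} = - \frac{3 N}{5}$)
$v{\left(O,Q \right)} = - \frac{3}{469}$ ($v{\left(O,Q \right)} = \frac{1}{\frac{8}{3} - 159} = \frac{1}{- \frac{469}{3}} = - \frac{3}{469}$)
$\frac{1}{v{\left(-9,113 \right)} + T{\left(x{\left(-11,-5 \right)} \right)}} = \frac{1}{- \frac{3}{469} - \frac{3 \left(-11 - 5\right)}{5}} = \frac{1}{- \frac{3}{469} - - \frac{48}{5}} = \frac{1}{- \frac{3}{469} + \frac{48}{5}} = \frac{1}{\frac{22497}{2345}} = \frac{2345}{22497}$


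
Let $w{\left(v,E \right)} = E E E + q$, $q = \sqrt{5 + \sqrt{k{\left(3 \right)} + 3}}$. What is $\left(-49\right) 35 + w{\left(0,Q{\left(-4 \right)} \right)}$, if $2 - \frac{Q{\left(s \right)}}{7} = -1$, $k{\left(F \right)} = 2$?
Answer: $7546 + \sqrt{5 + \sqrt{5}} \approx 7548.7$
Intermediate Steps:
$Q{\left(s \right)} = 21$ ($Q{\left(s \right)} = 14 - -7 = 14 + 7 = 21$)
$q = \sqrt{5 + \sqrt{5}}$ ($q = \sqrt{5 + \sqrt{2 + 3}} = \sqrt{5 + \sqrt{5}} \approx 2.69$)
$w{\left(v,E \right)} = E^{3} + \sqrt{5 + \sqrt{5}}$ ($w{\left(v,E \right)} = E E E + \sqrt{5 + \sqrt{5}} = E E^{2} + \sqrt{5 + \sqrt{5}} = E^{3} + \sqrt{5 + \sqrt{5}}$)
$\left(-49\right) 35 + w{\left(0,Q{\left(-4 \right)} \right)} = \left(-49\right) 35 + \left(21^{3} + \sqrt{5 + \sqrt{5}}\right) = -1715 + \left(9261 + \sqrt{5 + \sqrt{5}}\right) = 7546 + \sqrt{5 + \sqrt{5}}$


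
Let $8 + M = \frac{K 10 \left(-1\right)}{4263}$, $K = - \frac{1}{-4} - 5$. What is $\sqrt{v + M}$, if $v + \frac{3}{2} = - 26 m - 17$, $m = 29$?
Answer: $\frac{2 i \sqrt{72367122}}{609} \approx 27.937 i$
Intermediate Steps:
$v = - \frac{1545}{2}$ ($v = - \frac{3}{2} - 771 = - \frac{1545}{2} \approx -772.5$)
$K = - \frac{19}{4}$ ($K = \left(-1\right) \left(- \frac{1}{4}\right) - 5 = \frac{1}{4} - 5 = - \frac{19}{4} \approx -4.75$)
$M = - \frac{68113}{8526}$ ($M = -8 + \frac{\left(- \frac{19}{4}\right) 10 \left(-1\right)}{4263} = -8 + \left(- \frac{95}{2}\right) \left(-1\right) \frac{1}{4263} = -8 + \frac{95}{2} \cdot \frac{1}{4263} = -8 + \frac{95}{8526} = - \frac{68113}{8526} \approx -7.9889$)
$\sqrt{v + M} = \sqrt{- \frac{1545}{2} - \frac{68113}{8526}} = \sqrt{- \frac{3327224}{4263}} = \frac{2 i \sqrt{72367122}}{609}$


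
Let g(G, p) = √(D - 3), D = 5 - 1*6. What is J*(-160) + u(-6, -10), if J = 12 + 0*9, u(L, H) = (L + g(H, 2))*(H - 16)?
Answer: -1764 - 52*I ≈ -1764.0 - 52.0*I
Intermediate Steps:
D = -1 (D = 5 - 6 = -1)
g(G, p) = 2*I (g(G, p) = √(-1 - 3) = √(-4) = 2*I)
u(L, H) = (-16 + H)*(L + 2*I) (u(L, H) = (L + 2*I)*(H - 16) = (L + 2*I)*(-16 + H) = (-16 + H)*(L + 2*I))
J = 12 (J = 12 + 0 = 12)
J*(-160) + u(-6, -10) = 12*(-160) + (-32*I - 16*(-6) - 10*(-6) + 2*I*(-10)) = -1920 + (-32*I + 96 + 60 - 20*I) = -1920 + (156 - 52*I) = -1764 - 52*I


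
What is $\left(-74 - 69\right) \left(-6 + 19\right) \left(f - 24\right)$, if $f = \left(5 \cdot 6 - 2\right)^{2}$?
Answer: $-1412840$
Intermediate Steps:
$f = 784$ ($f = \left(30 - 2\right)^{2} = 28^{2} = 784$)
$\left(-74 - 69\right) \left(-6 + 19\right) \left(f - 24\right) = \left(-74 - 69\right) \left(-6 + 19\right) \left(784 - 24\right) = - 143 \cdot 13 \cdot 760 = \left(-143\right) 9880 = -1412840$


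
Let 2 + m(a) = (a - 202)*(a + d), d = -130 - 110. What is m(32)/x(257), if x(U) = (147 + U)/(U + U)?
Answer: 4543503/101 ≈ 44985.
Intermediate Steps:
d = -240
x(U) = (147 + U)/(2*U) (x(U) = (147 + U)/((2*U)) = (147 + U)*(1/(2*U)) = (147 + U)/(2*U))
m(a) = -2 + (-240 + a)*(-202 + a) (m(a) = -2 + (a - 202)*(a - 240) = -2 + (-202 + a)*(-240 + a) = -2 + (-240 + a)*(-202 + a))
m(32)/x(257) = (48478 + 32² - 442*32)/(((½)*(147 + 257)/257)) = (48478 + 1024 - 14144)/(((½)*(1/257)*404)) = 35358/(202/257) = 35358*(257/202) = 4543503/101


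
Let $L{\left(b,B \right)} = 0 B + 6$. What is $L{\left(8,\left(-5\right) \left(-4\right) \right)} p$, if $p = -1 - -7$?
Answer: $36$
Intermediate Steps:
$L{\left(b,B \right)} = 6$ ($L{\left(b,B \right)} = 0 + 6 = 6$)
$p = 6$ ($p = -1 + 7 = 6$)
$L{\left(8,\left(-5\right) \left(-4\right) \right)} p = 6 \cdot 6 = 36$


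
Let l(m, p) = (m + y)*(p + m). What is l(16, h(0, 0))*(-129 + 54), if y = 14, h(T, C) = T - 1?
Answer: -33750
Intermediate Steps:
h(T, C) = -1 + T
l(m, p) = (14 + m)*(m + p) (l(m, p) = (m + 14)*(p + m) = (14 + m)*(m + p))
l(16, h(0, 0))*(-129 + 54) = (16² + 14*16 + 14*(-1 + 0) + 16*(-1 + 0))*(-129 + 54) = (256 + 224 + 14*(-1) + 16*(-1))*(-75) = (256 + 224 - 14 - 16)*(-75) = 450*(-75) = -33750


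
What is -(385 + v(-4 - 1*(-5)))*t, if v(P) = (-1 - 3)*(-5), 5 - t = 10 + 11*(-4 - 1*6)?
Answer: -42525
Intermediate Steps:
t = 105 (t = 5 - (10 + 11*(-4 - 1*6)) = 5 - (10 + 11*(-4 - 6)) = 5 - (10 + 11*(-10)) = 5 - (10 - 110) = 5 - 1*(-100) = 5 + 100 = 105)
v(P) = 20 (v(P) = -4*(-5) = 20)
-(385 + v(-4 - 1*(-5)))*t = -(385 + 20)*105 = -405*105 = -1*42525 = -42525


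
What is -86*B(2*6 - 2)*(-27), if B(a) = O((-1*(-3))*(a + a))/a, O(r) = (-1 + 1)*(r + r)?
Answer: 0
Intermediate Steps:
O(r) = 0 (O(r) = 0*(2*r) = 0)
B(a) = 0 (B(a) = 0/a = 0)
-86*B(2*6 - 2)*(-27) = -86*0*(-27) = 0*(-27) = 0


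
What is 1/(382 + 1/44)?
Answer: 44/16809 ≈ 0.0026176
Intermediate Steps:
1/(382 + 1/44) = 1/(16809/44) = 44/16809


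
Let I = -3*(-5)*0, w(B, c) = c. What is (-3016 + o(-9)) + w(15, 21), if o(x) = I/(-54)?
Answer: -2995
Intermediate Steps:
I = 0 (I = 15*0 = 0)
o(x) = 0 (o(x) = 0/(-54) = 0*(-1/54) = 0)
(-3016 + o(-9)) + w(15, 21) = (-3016 + 0) + 21 = -3016 + 21 = -2995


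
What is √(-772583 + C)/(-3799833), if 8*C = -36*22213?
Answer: -I*√3490166/7599666 ≈ -0.00024583*I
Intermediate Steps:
C = -199917/2 (C = (-36*22213)/8 = (⅛)*(-799668) = -199917/2 ≈ -99959.)
√(-772583 + C)/(-3799833) = √(-772583 - 199917/2)/(-3799833) = √(-1745083/2)*(-1/3799833) = (I*√3490166/2)*(-1/3799833) = -I*√3490166/7599666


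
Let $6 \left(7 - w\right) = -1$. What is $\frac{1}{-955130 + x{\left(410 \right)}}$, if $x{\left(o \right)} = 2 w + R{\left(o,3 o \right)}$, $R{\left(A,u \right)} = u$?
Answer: $- \frac{3}{2861657} \approx -1.0483 \cdot 10^{-6}$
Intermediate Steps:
$w = \frac{43}{6}$ ($w = 7 - - \frac{1}{6} = 7 + \frac{1}{6} = \frac{43}{6} \approx 7.1667$)
$x{\left(o \right)} = \frac{43}{3} + 3 o$ ($x{\left(o \right)} = 2 \cdot \frac{43}{6} + 3 o = \frac{43}{3} + 3 o$)
$\frac{1}{-955130 + x{\left(410 \right)}} = \frac{1}{-955130 + \left(\frac{43}{3} + 3 \cdot 410\right)} = \frac{1}{-955130 + \left(\frac{43}{3} + 1230\right)} = \frac{1}{-955130 + \frac{3733}{3}} = \frac{1}{- \frac{2861657}{3}} = - \frac{3}{2861657}$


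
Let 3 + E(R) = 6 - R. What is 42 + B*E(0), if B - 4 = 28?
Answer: 138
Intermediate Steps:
E(R) = 3 - R (E(R) = -3 + (6 - R) = 3 - R)
B = 32 (B = 4 + 28 = 32)
42 + B*E(0) = 42 + 32*(3 - 1*0) = 42 + 32*(3 + 0) = 42 + 32*3 = 42 + 96 = 138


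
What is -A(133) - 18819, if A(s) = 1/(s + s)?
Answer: -5005855/266 ≈ -18819.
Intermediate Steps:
A(s) = 1/(2*s)
-A(133) - 18819 = -1/(2*133) - 18819 = -1*1/266 - 18819 = -1/266 - 18819 = -5005855/266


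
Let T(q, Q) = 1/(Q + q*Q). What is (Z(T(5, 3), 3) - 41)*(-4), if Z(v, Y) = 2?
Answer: 156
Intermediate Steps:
T(q, Q) = 1/(Q + Q*q)
(Z(T(5, 3), 3) - 41)*(-4) = (2 - 41)*(-4) = -39*(-4) = 156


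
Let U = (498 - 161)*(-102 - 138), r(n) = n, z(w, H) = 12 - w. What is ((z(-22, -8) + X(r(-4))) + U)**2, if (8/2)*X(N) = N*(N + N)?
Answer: 6534782244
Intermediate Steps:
X(N) = N**2/2 (X(N) = (N*(N + N))/4 = (N*(2*N))/4 = (2*N**2)/4 = N**2/2)
U = -80880 (U = 337*(-240) = -80880)
((z(-22, -8) + X(r(-4))) + U)**2 = (((12 - 1*(-22)) + (1/2)*(-4)**2) - 80880)**2 = (((12 + 22) + (1/2)*16) - 80880)**2 = ((34 + 8) - 80880)**2 = (42 - 80880)**2 = (-80838)**2 = 6534782244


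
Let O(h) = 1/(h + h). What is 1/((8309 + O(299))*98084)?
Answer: 299/243679055886 ≈ 1.2270e-9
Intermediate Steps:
O(h) = 1/(2*h)
1/((8309 + O(299))*98084) = 1/((8309 + (1/2)/299)*98084) = (1/98084)/(8309 + (1/2)*(1/299)) = (1/98084)/(8309 + 1/598) = (1/98084)/(4968783/598) = (598/4968783)*(1/98084) = 299/243679055886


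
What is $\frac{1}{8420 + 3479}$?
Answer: $\frac{1}{11899} \approx 8.4041 \cdot 10^{-5}$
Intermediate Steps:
$\frac{1}{8420 + 3479} = \frac{1}{11899}$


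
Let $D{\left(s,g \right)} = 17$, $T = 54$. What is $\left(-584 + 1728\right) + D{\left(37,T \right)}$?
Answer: $1161$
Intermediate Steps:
$\left(-584 + 1728\right) + D{\left(37,T \right)} = \left(-584 + 1728\right) + 17 = 1144 + 17 = 1161$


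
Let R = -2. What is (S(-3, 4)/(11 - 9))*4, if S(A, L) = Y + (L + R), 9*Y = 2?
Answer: 40/9 ≈ 4.4444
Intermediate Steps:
Y = 2/9 (Y = (1/9)*2 = 2/9 ≈ 0.22222)
S(A, L) = -16/9 + L (S(A, L) = 2/9 + (L - 2) = 2/9 + (-2 + L) = -16/9 + L)
(S(-3, 4)/(11 - 9))*4 = ((-16/9 + 4)/(11 - 9))*4 = ((20/9)/2)*4 = ((1/2)*(20/9))*4 = (10/9)*4 = 40/9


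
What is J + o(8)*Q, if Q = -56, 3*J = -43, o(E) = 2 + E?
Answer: -1723/3 ≈ -574.33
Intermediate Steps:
J = -43/3 (J = (1/3)*(-43) = -43/3 ≈ -14.333)
J + o(8)*Q = -43/3 + (2 + 8)*(-56) = -43/3 + 10*(-56) = -43/3 - 560 = -1723/3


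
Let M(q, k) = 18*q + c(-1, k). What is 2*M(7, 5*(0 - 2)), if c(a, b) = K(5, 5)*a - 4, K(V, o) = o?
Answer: 234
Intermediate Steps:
c(a, b) = -4 + 5*a (c(a, b) = 5*a - 4 = -4 + 5*a)
M(q, k) = -9 + 18*q (M(q, k) = 18*q + (-4 + 5*(-1)) = 18*q + (-4 - 5) = 18*q - 9 = -9 + 18*q)
2*M(7, 5*(0 - 2)) = 2*(-9 + 18*7) = 2*(-9 + 126) = 2*117 = 234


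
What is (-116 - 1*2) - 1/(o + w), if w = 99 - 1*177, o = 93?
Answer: -1771/15 ≈ -118.07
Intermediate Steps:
w = -78 (w = 99 - 177 = -78)
(-116 - 1*2) - 1/(o + w) = (-116 - 1*2) - 1/(93 - 78) = (-116 - 2) - 1/15 = -118 - 1*1/15 = -118 - 1/15 = -1771/15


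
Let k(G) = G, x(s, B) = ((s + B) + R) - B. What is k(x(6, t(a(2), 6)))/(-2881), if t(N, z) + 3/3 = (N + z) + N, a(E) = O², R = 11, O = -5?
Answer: -17/2881 ≈ -0.0059007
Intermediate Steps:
a(E) = 25 (a(E) = (-5)² = 25)
t(N, z) = -1 + z + 2*N (t(N, z) = -1 + ((N + z) + N) = -1 + (z + 2*N) = -1 + z + 2*N)
x(s, B) = 11 + s (x(s, B) = ((s + B) + 11) - B = ((B + s) + 11) - B = (11 + B + s) - B = 11 + s)
k(x(6, t(a(2), 6)))/(-2881) = (11 + 6)/(-2881) = 17*(-1/2881) = -17/2881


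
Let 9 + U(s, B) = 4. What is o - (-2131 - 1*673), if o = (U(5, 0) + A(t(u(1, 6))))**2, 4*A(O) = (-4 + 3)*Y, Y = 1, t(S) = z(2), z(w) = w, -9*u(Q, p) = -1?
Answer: 45305/16 ≈ 2831.6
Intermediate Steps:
u(Q, p) = 1/9 (u(Q, p) = -1/9*(-1) = 1/9)
t(S) = 2
U(s, B) = -5 (U(s, B) = -9 + 4 = -5)
A(O) = -1/4 (A(O) = ((-4 + 3)*1)/4 = (-1*1)/4 = (1/4)*(-1) = -1/4)
o = 441/16 (o = (-5 - 1/4)**2 = (-21/4)**2 = 441/16 ≈ 27.563)
o - (-2131 - 1*673) = 441/16 - (-2131 - 1*673) = 441/16 - (-2131 - 673) = 441/16 - 1*(-2804) = 441/16 + 2804 = 45305/16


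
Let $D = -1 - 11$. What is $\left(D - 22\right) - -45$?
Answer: $11$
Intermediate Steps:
$D = -12$ ($D = -1 - 11 = -12$)
$\left(D - 22\right) - -45 = \left(-12 - 22\right) - -45 = \left(-12 - 22\right) + 45 = -34 + 45 = 11$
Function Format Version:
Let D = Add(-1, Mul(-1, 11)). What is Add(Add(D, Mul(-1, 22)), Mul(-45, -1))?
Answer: 11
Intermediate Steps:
D = -12 (D = Add(-1, -11) = -12)
Add(Add(D, Mul(-1, 22)), Mul(-45, -1)) = Add(Add(-12, Mul(-1, 22)), Mul(-45, -1)) = Add(Add(-12, -22), 45) = Add(-34, 45) = 11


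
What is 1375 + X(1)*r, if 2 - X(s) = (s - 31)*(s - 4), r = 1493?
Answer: -130009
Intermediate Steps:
X(s) = 2 - (-31 + s)*(-4 + s) (X(s) = 2 - (s - 31)*(s - 4) = 2 - (-31 + s)*(-4 + s))
1375 + X(1)*r = 1375 + (-122 - 1*1**2 + 35*1)*1493 = 1375 + (-122 - 1*1 + 35)*1493 = 1375 + (-122 - 1 + 35)*1493 = 1375 - 88*1493 = 1375 - 131384 = -130009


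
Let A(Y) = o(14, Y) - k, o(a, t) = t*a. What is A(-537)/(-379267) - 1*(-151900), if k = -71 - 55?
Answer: 8230094956/54181 ≈ 1.5190e+5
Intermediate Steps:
k = -126
o(a, t) = a*t
A(Y) = 126 + 14*Y (A(Y) = 14*Y - 1*(-126) = 14*Y + 126 = 126 + 14*Y)
A(-537)/(-379267) - 1*(-151900) = (126 + 14*(-537))/(-379267) - 1*(-151900) = (126 - 7518)*(-1/379267) + 151900 = -7392*(-1/379267) + 151900 = 1056/54181 + 151900 = 8230094956/54181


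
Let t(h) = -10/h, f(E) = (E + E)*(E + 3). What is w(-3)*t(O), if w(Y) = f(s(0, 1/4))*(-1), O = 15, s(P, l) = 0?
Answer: 0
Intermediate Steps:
f(E) = 2*E*(3 + E) (f(E) = (2*E)*(3 + E) = 2*E*(3 + E))
w(Y) = 0 (w(Y) = (2*0*(3 + 0))*(-1) = (2*0*3)*(-1) = 0*(-1) = 0)
w(-3)*t(O) = 0*(-10/15) = 0*(-10*1/15) = 0*(-⅔) = 0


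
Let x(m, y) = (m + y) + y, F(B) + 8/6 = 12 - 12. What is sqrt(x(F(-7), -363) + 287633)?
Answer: 13*sqrt(15279)/3 ≈ 535.64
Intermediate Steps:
F(B) = -4/3 (F(B) = -4/3 + (12 - 12) = -4/3 + 0 = -4/3)
x(m, y) = m + 2*y
sqrt(x(F(-7), -363) + 287633) = sqrt((-4/3 + 2*(-363)) + 287633) = sqrt((-4/3 - 726) + 287633) = sqrt(-2182/3 + 287633) = sqrt(860717/3) = 13*sqrt(15279)/3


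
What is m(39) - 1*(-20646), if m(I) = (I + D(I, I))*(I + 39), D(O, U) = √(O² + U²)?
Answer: 23688 + 3042*√2 ≈ 27990.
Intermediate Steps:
m(I) = (39 + I)*(I + √2*√(I²)) (m(I) = (I + √(I² + I²))*(I + 39) = (I + √(2*I²))*(39 + I) = (I + √2*√(I²))*(39 + I) = (39 + I)*(I + √2*√(I²)))
m(39) - 1*(-20646) = (39² + 39*39 + 39*√2*√(39²) + 39*√2*√(39²)) - 1*(-20646) = (1521 + 1521 + 39*√2*√1521 + 39*√2*√1521) + 20646 = (1521 + 1521 + 39*√2*39 + 39*√2*39) + 20646 = (1521 + 1521 + 1521*√2 + 1521*√2) + 20646 = (3042 + 3042*√2) + 20646 = 23688 + 3042*√2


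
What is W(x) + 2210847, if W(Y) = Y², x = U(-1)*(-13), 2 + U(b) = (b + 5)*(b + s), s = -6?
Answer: 2362947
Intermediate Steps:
U(b) = -2 + (-6 + b)*(5 + b) (U(b) = -2 + (b + 5)*(b - 6) = -2 + (5 + b)*(-6 + b) = -2 + (-6 + b)*(5 + b))
x = 390 (x = (-32 + (-1)² - 1*(-1))*(-13) = (-32 + 1 + 1)*(-13) = -30*(-13) = 390)
W(x) + 2210847 = 390² + 2210847 = 152100 + 2210847 = 2362947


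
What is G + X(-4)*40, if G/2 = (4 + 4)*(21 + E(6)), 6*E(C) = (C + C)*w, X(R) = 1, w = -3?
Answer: 280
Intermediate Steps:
E(C) = -C (E(C) = ((C + C)*(-3))/6 = ((2*C)*(-3))/6 = (-6*C)/6 = -C)
G = 240 (G = 2*((4 + 4)*(21 - 1*6)) = 2*(8*(21 - 6)) = 2*(8*15) = 2*120 = 240)
G + X(-4)*40 = 240 + 1*40 = 240 + 40 = 280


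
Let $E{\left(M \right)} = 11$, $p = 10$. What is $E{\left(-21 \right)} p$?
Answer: $110$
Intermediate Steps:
$E{\left(-21 \right)} p = 11 \cdot 10 = 110$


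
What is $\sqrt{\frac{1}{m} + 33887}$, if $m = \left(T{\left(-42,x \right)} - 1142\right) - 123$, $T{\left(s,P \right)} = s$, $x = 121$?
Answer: $\frac{2 \sqrt{14471858139}}{1307} \approx 184.08$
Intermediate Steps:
$m = -1307$ ($m = \left(-42 - 1142\right) - 123 = -1184 - 123 = -1307$)
$\sqrt{\frac{1}{m} + 33887} = \sqrt{\frac{1}{-1307} + 33887} = \sqrt{- \frac{1}{1307} + 33887} = \sqrt{\frac{44290308}{1307}} = \frac{2 \sqrt{14471858139}}{1307}$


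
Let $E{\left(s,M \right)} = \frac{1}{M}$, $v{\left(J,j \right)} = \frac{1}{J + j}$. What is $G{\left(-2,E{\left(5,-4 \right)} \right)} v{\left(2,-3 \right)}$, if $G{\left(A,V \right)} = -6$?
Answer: $6$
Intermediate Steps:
$G{\left(-2,E{\left(5,-4 \right)} \right)} v{\left(2,-3 \right)} = - \frac{6}{2 - 3} = - \frac{6}{-1} = \left(-6\right) \left(-1\right) = 6$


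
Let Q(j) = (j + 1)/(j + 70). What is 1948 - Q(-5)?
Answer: 126624/65 ≈ 1948.1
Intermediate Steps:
Q(j) = (1 + j)/(70 + j)
1948 - Q(-5) = 1948 - (1 - 5)/(70 - 5) = 1948 - (-4)/65 = 1948 - 1*(-4/65) = 1948 + 4/65 = 126624/65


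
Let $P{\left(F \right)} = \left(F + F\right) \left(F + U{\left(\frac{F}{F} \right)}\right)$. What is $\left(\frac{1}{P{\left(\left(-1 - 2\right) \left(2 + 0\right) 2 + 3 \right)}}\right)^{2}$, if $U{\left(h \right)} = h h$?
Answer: $\frac{1}{20736} \approx 4.8225 \cdot 10^{-5}$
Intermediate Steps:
$U{\left(h \right)} = h^{2}$
$P{\left(F \right)} = 2 F \left(1 + F\right)$ ($P{\left(F \right)} = \left(F + F\right) \left(F + \left(\frac{F}{F}\right)^{2}\right) = 2 F \left(F + 1^{2}\right) = 2 F \left(F + 1\right) = 2 F \left(1 + F\right)$)
$\left(\frac{1}{P{\left(\left(-1 - 2\right) \left(2 + 0\right) 2 + 3 \right)}}\right)^{2} = \left(\frac{1}{2 \left(\left(-1 - 2\right) \left(2 + 0\right) 2 + 3\right) \left(1 + \left(\left(-1 - 2\right) \left(2 + 0\right) 2 + 3\right)\right)}\right)^{2} = \left(\frac{1}{2 \left(\left(-3\right) 2 \cdot 2 + 3\right) \left(1 + \left(\left(-3\right) 2 \cdot 2 + 3\right)\right)}\right)^{2} = \left(\frac{1}{2 \left(\left(-6\right) 2 + 3\right) \left(1 + \left(\left(-6\right) 2 + 3\right)\right)}\right)^{2} = \left(\frac{1}{2 \left(-12 + 3\right) \left(1 + \left(-12 + 3\right)\right)}\right)^{2} = \left(\frac{1}{2 \left(-9\right) \left(1 - 9\right)}\right)^{2} = \left(\frac{1}{2 \left(-9\right) \left(-8\right)}\right)^{2} = \left(\frac{1}{144}\right)^{2} = \frac{1}{20736}$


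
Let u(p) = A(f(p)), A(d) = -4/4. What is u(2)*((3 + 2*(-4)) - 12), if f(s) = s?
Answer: 17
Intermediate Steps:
A(d) = -1 (A(d) = -4*1/4 = -1)
u(p) = -1
u(2)*((3 + 2*(-4)) - 12) = -((3 + 2*(-4)) - 12) = -((3 - 8) - 12) = -(-5 - 12) = -1*(-17) = 17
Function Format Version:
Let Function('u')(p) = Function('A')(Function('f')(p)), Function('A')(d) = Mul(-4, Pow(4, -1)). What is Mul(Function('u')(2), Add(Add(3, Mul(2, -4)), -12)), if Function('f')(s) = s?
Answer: 17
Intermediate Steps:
Function('A')(d) = -1 (Function('A')(d) = Mul(-4, Rational(1, 4)) = -1)
Function('u')(p) = -1
Mul(Function('u')(2), Add(Add(3, Mul(2, -4)), -12)) = Mul(-1, Add(Add(3, Mul(2, -4)), -12)) = Mul(-1, Add(Add(3, -8), -12)) = Mul(-1, Add(-5, -12)) = Mul(-1, -17) = 17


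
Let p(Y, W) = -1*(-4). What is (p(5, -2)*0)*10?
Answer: 0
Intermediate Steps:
p(Y, W) = 4
(p(5, -2)*0)*10 = (4*0)*10 = 0*10 = 0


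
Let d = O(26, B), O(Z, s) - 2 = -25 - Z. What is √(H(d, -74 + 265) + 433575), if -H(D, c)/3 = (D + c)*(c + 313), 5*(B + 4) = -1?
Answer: 3*√24319 ≈ 467.84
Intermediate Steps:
B = -21/5 (B = -4 + (⅕)*(-1) = -4 - ⅕ = -21/5 ≈ -4.2000)
O(Z, s) = -23 - Z (O(Z, s) = 2 + (-25 - Z) = -23 - Z)
d = -49 (d = -23 - 1*26 = -23 - 26 = -49)
H(D, c) = -3*(313 + c)*(D + c) (H(D, c) = -3*(D + c)*(c + 313) = -3*(D + c)*(313 + c) = -3*(313 + c)*(D + c))
√(H(d, -74 + 265) + 433575) = √((-939*(-49) - 939*(-74 + 265) - 3*(-74 + 265)² - 3*(-49)*(-74 + 265)) + 433575) = √((46011 - 939*191 - 3*191² - 3*(-49)*191) + 433575) = √((46011 - 179349 - 3*36481 + 28077) + 433575) = √((46011 - 179349 - 109443 + 28077) + 433575) = √(-214704 + 433575) = √218871 = 3*√24319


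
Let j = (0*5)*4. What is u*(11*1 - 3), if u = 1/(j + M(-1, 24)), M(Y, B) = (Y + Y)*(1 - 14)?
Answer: 4/13 ≈ 0.30769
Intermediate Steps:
M(Y, B) = -26*Y (M(Y, B) = (2*Y)*(-13) = -26*Y)
j = 0 (j = 0*4 = 0)
u = 1/26 (u = 1/(0 - 26*(-1)) = 1/(0 + 26) = 1/26 ≈ 0.038462)
u*(11*1 - 3) = (11*1 - 3)/26 = (11 - 3)/26 = (1/26)*8 = 4/13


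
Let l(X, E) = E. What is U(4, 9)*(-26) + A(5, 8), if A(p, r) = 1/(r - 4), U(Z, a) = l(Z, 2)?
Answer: -207/4 ≈ -51.750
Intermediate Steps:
U(Z, a) = 2
A(p, r) = 1/(-4 + r)
U(4, 9)*(-26) + A(5, 8) = 2*(-26) + 1/(-4 + 8) = -52 + 1/4 = -52 + ¼ = -207/4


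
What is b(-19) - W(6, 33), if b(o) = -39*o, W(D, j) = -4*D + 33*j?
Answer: -324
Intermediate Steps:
b(-19) - W(6, 33) = -39*(-19) - (-4*6 + 33*33) = 741 - (-24 + 1089) = 741 - 1*1065 = 741 - 1065 = -324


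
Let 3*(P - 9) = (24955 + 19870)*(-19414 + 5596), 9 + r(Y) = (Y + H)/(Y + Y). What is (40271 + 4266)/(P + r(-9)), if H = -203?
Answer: -400833/1858175444 ≈ -0.00021571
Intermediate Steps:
r(Y) = -9 + (-203 + Y)/(2*Y) (r(Y) = -9 + (Y - 203)/(Y + Y) = -9 + (-203 + Y)/((2*Y)) = -9 + (-203 + Y)*(1/(2*Y)) = -9 + (-203 + Y)/(2*Y))
P = -206463941 (P = 9 + ((24955 + 19870)*(-19414 + 5596))/3 = 9 + (44825*(-13818))/3 = 9 + (⅓)*(-619391850) = 9 - 206463950 = -206463941)
(40271 + 4266)/(P + r(-9)) = (40271 + 4266)/(-206463941 + (½)*(-203 - 17*(-9))/(-9)) = 44537/(-206463941 + (½)*(-⅑)*(-203 + 153)) = 44537/(-206463941 + (½)*(-⅑)*(-50)) = 44537/(-206463941 + 25/9) = 44537/(-1858175444/9) = 44537*(-9/1858175444) = -400833/1858175444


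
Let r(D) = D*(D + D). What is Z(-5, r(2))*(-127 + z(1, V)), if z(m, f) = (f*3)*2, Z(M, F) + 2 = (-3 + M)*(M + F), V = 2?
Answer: 2990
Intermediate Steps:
r(D) = 2*D**2 (r(D) = D*(2*D) = 2*D**2)
Z(M, F) = -2 + (-3 + M)*(F + M) (Z(M, F) = -2 + (-3 + M)*(M + F) = -2 + (-3 + M)*(F + M))
z(m, f) = 6*f (z(m, f) = (3*f)*2 = 6*f)
Z(-5, r(2))*(-127 + z(1, V)) = (-2 + (-5)**2 - 6*2**2 - 3*(-5) + (2*2**2)*(-5))*(-127 + 6*2) = (-2 + 25 - 6*4 + 15 + (2*4)*(-5))*(-127 + 12) = (-2 + 25 - 3*8 + 15 + 8*(-5))*(-115) = (-2 + 25 - 24 + 15 - 40)*(-115) = -26*(-115) = 2990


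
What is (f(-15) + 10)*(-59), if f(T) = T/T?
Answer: -649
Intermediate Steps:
f(T) = 1
(f(-15) + 10)*(-59) = (1 + 10)*(-59) = 11*(-59) = -649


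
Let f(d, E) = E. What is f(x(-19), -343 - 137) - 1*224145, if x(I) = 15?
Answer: -224625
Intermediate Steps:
f(x(-19), -343 - 137) - 1*224145 = (-343 - 137) - 1*224145 = -480 - 224145 = -224625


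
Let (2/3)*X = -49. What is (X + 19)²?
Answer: 11881/4 ≈ 2970.3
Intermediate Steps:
X = -147/2 (X = (3/2)*(-49) = -147/2 ≈ -73.500)
(X + 19)² = (-147/2 + 19)² = (-109/2)² = 11881/4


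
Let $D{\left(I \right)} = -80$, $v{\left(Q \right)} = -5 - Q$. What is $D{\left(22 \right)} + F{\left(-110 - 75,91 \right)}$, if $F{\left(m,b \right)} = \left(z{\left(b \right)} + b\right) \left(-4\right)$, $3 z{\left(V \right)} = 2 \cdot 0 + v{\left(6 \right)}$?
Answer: $- \frac{1288}{3} \approx -429.33$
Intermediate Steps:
$z{\left(V \right)} = - \frac{11}{3}$ ($z{\left(V \right)} = \frac{2 \cdot 0 - 11}{3} = \frac{0 - 11}{3} = \frac{1}{3} \left(-11\right) = - \frac{11}{3}$)
$F{\left(m,b \right)} = \frac{44}{3} - 4 b$ ($F{\left(m,b \right)} = \left(- \frac{11}{3} + b\right) \left(-4\right) = \frac{44}{3} - 4 b$)
$D{\left(22 \right)} + F{\left(-110 - 75,91 \right)} = -80 + \left(\frac{44}{3} - 364\right) = -80 - \frac{1048}{3} = - \frac{1288}{3}$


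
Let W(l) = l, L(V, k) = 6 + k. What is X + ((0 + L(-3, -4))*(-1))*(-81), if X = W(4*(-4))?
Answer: 146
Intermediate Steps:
X = -16 (X = 4*(-4) = -16)
X + ((0 + L(-3, -4))*(-1))*(-81) = -16 + ((0 + (6 - 4))*(-1))*(-81) = -16 + ((0 + 2)*(-1))*(-81) = -16 + (2*(-1))*(-81) = -16 - 2*(-81) = -16 + 162 = 146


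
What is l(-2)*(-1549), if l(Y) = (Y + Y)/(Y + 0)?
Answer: -3098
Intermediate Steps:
l(Y) = 2 (l(Y) = (2*Y)/Y = 2)
l(-2)*(-1549) = 2*(-1549) = -3098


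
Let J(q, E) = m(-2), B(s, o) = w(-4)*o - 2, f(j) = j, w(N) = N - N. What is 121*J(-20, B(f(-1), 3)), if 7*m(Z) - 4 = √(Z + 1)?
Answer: 484/7 + 121*I/7 ≈ 69.143 + 17.286*I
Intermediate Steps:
w(N) = 0
B(s, o) = -2 (B(s, o) = 0*o - 2 = 0 - 2 = -2)
m(Z) = 4/7 + √(1 + Z)/7 (m(Z) = 4/7 + √(Z + 1)/7 = 4/7 + √(1 + Z)/7)
J(q, E) = 4/7 + I/7 (J(q, E) = 4/7 + √(1 - 2)/7 = 4/7 + √(-1)/7 = 4/7 + I/7)
121*J(-20, B(f(-1), 3)) = 121*(4/7 + I/7) = 484/7 + 121*I/7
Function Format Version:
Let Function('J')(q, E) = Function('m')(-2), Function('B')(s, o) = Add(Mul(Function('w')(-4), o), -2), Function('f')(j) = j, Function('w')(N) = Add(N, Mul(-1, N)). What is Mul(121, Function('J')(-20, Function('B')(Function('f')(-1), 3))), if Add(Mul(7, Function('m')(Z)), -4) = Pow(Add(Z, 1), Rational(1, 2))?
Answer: Add(Rational(484, 7), Mul(Rational(121, 7), I)) ≈ Add(69.143, Mul(17.286, I))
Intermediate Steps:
Function('w')(N) = 0
Function('B')(s, o) = -2 (Function('B')(s, o) = Add(Mul(0, o), -2) = Add(0, -2) = -2)
Function('m')(Z) = Add(Rational(4, 7), Mul(Rational(1, 7), Pow(Add(1, Z), Rational(1, 2)))) (Function('m')(Z) = Add(Rational(4, 7), Mul(Rational(1, 7), Pow(Add(Z, 1), Rational(1, 2)))) = Add(Rational(4, 7), Mul(Rational(1, 7), Pow(Add(1, Z), Rational(1, 2)))))
Function('J')(q, E) = Add(Rational(4, 7), Mul(Rational(1, 7), I)) (Function('J')(q, E) = Add(Rational(4, 7), Mul(Rational(1, 7), Pow(Add(1, -2), Rational(1, 2)))) = Add(Rational(4, 7), Mul(Rational(1, 7), Pow(-1, Rational(1, 2)))) = Add(Rational(4, 7), Mul(Rational(1, 7), I)))
Mul(121, Function('J')(-20, Function('B')(Function('f')(-1), 3))) = Mul(121, Add(Rational(4, 7), Mul(Rational(1, 7), I))) = Add(Rational(484, 7), Mul(Rational(121, 7), I))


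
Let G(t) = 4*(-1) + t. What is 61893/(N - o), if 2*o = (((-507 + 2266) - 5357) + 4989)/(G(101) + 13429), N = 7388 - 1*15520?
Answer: -1674329436/219988255 ≈ -7.6110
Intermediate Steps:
G(t) = -4 + t
N = -8132 (N = 7388 - 15520 = -8132)
o = 1391/27052 (o = ((((-507 + 2266) - 5357) + 4989)/((-4 + 101) + 13429))/2 = (((1759 - 5357) + 4989)/(97 + 13429))/2 = ((-3598 + 4989)/13526)/2 = (1391*(1/13526))/2 = (½)*(1391/13526) = 1391/27052 ≈ 0.051419)
61893/(N - o) = 61893/(-8132 - 1*1391/27052) = 61893/(-8132 - 1391/27052) = 61893/(-219988255/27052) = 61893*(-27052/219988255) = -1674329436/219988255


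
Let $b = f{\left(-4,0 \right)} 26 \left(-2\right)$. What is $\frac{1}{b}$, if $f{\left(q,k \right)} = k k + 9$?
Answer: $- \frac{1}{468} \approx -0.0021368$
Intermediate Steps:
$f{\left(q,k \right)} = 9 + k^{2}$ ($f{\left(q,k \right)} = k^{2} + 9 = 9 + k^{2}$)
$b = -468$ ($b = \left(9 + 0^{2}\right) 26 \left(-2\right) = \left(9 + 0\right) 26 \left(-2\right) = 9 \cdot 26 \left(-2\right) = 234 \left(-2\right) = -468$)
$\frac{1}{b} = \frac{1}{-468} = - \frac{1}{468}$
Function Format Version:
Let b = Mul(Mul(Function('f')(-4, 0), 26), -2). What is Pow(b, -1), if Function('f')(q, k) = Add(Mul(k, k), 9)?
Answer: Rational(-1, 468) ≈ -0.0021368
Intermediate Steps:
Function('f')(q, k) = Add(9, Pow(k, 2)) (Function('f')(q, k) = Add(Pow(k, 2), 9) = Add(9, Pow(k, 2)))
b = -468 (b = Mul(Mul(Add(9, Pow(0, 2)), 26), -2) = Mul(Mul(Add(9, 0), 26), -2) = Mul(Mul(9, 26), -2) = Mul(234, -2) = -468)
Pow(b, -1) = Pow(-468, -1) = Rational(-1, 468)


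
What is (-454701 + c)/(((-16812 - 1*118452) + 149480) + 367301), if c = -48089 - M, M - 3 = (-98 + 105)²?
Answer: -502842/381517 ≈ -1.3180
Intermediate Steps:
M = 52 (M = 3 + (-98 + 105)² = 3 + 7² = 3 + 49 = 52)
c = -48141 (c = -48089 - 1*52 = -48089 - 52 = -48141)
(-454701 + c)/(((-16812 - 1*118452) + 149480) + 367301) = (-454701 - 48141)/(((-16812 - 1*118452) + 149480) + 367301) = -502842/(((-16812 - 118452) + 149480) + 367301) = -502842/((-135264 + 149480) + 367301) = -502842/(14216 + 367301) = -502842/381517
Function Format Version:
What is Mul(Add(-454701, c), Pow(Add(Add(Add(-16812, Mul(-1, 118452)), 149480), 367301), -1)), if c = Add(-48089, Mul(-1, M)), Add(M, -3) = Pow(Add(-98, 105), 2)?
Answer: Rational(-502842, 381517) ≈ -1.3180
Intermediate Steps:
M = 52 (M = Add(3, Pow(Add(-98, 105), 2)) = Add(3, Pow(7, 2)) = Add(3, 49) = 52)
c = -48141 (c = Add(-48089, Mul(-1, 52)) = Add(-48089, -52) = -48141)
Mul(Add(-454701, c), Pow(Add(Add(Add(-16812, Mul(-1, 118452)), 149480), 367301), -1)) = Mul(Add(-454701, -48141), Pow(Add(Add(Add(-16812, Mul(-1, 118452)), 149480), 367301), -1)) = Mul(-502842, Pow(Add(Add(Add(-16812, -118452), 149480), 367301), -1)) = Mul(-502842, Pow(Add(Add(-135264, 149480), 367301), -1)) = Mul(-502842, Pow(Add(14216, 367301), -1)) = Mul(-502842, Pow(381517, -1)) = Mul(-502842, Rational(1, 381517)) = Rational(-502842, 381517)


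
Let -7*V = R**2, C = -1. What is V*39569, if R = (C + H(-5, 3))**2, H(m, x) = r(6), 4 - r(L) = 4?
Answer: -39569/7 ≈ -5652.7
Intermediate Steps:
r(L) = 0 (r(L) = 4 - 1*4 = 4 - 4 = 0)
H(m, x) = 0
R = 1 (R = (-1 + 0)**2 = (-1)**2 = 1)
V = -1/7 (V = -1/7*1**2 = -1/7*1 = -1/7 ≈ -0.14286)
V*39569 = -1/7*39569 = -39569/7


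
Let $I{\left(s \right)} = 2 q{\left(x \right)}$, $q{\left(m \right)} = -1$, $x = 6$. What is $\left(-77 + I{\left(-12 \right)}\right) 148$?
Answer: $-11692$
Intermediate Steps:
$I{\left(s \right)} = -2$ ($I{\left(s \right)} = 2 \left(-1\right) = -2$)
$\left(-77 + I{\left(-12 \right)}\right) 148 = \left(-77 - 2\right) 148 = \left(-79\right) 148 = -11692$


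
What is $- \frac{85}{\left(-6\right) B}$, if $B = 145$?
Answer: $\frac{17}{174} \approx 0.097701$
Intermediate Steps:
$- \frac{85}{\left(-6\right) B} = - \frac{85}{\left(-6\right) 145} = - \frac{85}{-870} = \left(-85\right) \left(- \frac{1}{870}\right) = \frac{17}{174}$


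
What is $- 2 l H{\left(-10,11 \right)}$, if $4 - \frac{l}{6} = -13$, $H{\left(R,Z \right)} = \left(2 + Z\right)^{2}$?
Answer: $-34476$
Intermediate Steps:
$l = 102$ ($l = 24 - -78 = 24 + 78 = 102$)
$- 2 l H{\left(-10,11 \right)} = \left(-2\right) 102 \left(2 + 11\right)^{2} = - 204 \cdot 13^{2} = \left(-204\right) 169 = -34476$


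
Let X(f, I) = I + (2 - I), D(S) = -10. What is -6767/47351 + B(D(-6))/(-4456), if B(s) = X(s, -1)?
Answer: -15124227/105498028 ≈ -0.14336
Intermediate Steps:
X(f, I) = 2
B(s) = 2
-6767/47351 + B(D(-6))/(-4456) = -6767/47351 + 2/(-4456) = -6767*1/47351 + 2*(-1/4456) = -6767/47351 - 1/2228 = -15124227/105498028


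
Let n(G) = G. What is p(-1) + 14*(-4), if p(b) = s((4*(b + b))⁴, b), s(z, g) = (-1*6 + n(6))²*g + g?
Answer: -57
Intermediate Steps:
s(z, g) = g (s(z, g) = (-1*6 + 6)²*g + g = (-6 + 6)²*g + g = 0²*g + g = 0*g + g = 0 + g = g)
p(b) = b
p(-1) + 14*(-4) = -1 + 14*(-4) = -1 - 56 = -57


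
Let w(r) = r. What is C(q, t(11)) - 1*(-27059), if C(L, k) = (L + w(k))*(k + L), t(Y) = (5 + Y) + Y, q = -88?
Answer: 30780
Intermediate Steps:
t(Y) = 5 + 2*Y
C(L, k) = (L + k)² (C(L, k) = (L + k)*(k + L) = (L + k)*(L + k) = (L + k)²)
C(q, t(11)) - 1*(-27059) = ((-88)² + (5 + 2*11)² + 2*(-88)*(5 + 2*11)) - 1*(-27059) = (7744 + (5 + 22)² + 2*(-88)*(5 + 22)) + 27059 = (7744 + 27² + 2*(-88)*27) + 27059 = (7744 + 729 - 4752) + 27059 = 3721 + 27059 = 30780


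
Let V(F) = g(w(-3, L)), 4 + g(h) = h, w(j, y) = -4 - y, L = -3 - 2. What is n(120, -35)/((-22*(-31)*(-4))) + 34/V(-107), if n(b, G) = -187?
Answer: -8381/744 ≈ -11.265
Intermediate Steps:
L = -5
g(h) = -4 + h
V(F) = -3 (V(F) = -4 + (-4 - 1*(-5)) = -4 + (-4 + 5) = -4 + 1 = -3)
n(120, -35)/((-22*(-31)*(-4))) + 34/V(-107) = -187/(-22*(-31)*(-4)) + 34/(-3) = -187/(682*(-4)) + 34*(-⅓) = -187/(-2728) - 34/3 = -187*(-1/2728) - 34/3 = 17/248 - 34/3 = -8381/744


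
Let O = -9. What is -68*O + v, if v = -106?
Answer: 506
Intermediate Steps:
-68*O + v = -68*(-9) - 106 = 612 - 106 = 506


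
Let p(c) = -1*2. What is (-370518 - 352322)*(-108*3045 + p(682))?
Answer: 237714608080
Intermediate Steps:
p(c) = -2
(-370518 - 352322)*(-108*3045 + p(682)) = (-370518 - 352322)*(-108*3045 - 2) = -722840*(-328860 - 2) = -722840*(-328862) = 237714608080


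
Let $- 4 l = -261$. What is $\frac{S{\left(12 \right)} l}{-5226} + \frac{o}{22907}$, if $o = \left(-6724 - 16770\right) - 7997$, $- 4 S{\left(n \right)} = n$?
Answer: $- \frac{213450561}{159615976} \approx -1.3373$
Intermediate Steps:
$l = \frac{261}{4}$ ($l = \left(- \frac{1}{4}\right) \left(-261\right) = \frac{261}{4} \approx 65.25$)
$S{\left(n \right)} = - \frac{n}{4}$
$o = -31491$ ($o = -23494 - 7997 = -31491$)
$\frac{S{\left(12 \right)} l}{-5226} + \frac{o}{22907} = \frac{\left(- \frac{1}{4}\right) 12 \cdot \frac{261}{4}}{-5226} - \frac{31491}{22907} = \left(-3\right) \frac{261}{4} \left(- \frac{1}{5226}\right) - \frac{31491}{22907} = \left(- \frac{783}{4}\right) \left(- \frac{1}{5226}\right) - \frac{31491}{22907} = \frac{261}{6968} - \frac{31491}{22907} = - \frac{213450561}{159615976}$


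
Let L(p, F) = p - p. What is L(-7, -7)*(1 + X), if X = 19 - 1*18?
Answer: 0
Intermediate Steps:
X = 1 (X = 19 - 18 = 1)
L(p, F) = 0
L(-7, -7)*(1 + X) = 0*(1 + 1) = 0*2 = 0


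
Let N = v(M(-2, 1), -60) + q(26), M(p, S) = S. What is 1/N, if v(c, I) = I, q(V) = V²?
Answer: 1/616 ≈ 0.0016234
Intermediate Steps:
N = 616 (N = -60 + 26² = -60 + 676 = 616)
1/N = 1/616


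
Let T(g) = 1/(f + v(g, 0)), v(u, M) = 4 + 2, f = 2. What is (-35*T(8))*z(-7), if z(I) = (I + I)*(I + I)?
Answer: -1715/2 ≈ -857.50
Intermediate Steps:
z(I) = 4*I² (z(I) = (2*I)*(2*I) = 4*I²)
v(u, M) = 6
T(g) = ⅛ (T(g) = 1/(2 + 6) = 1/8 = ⅛)
(-35*T(8))*z(-7) = (-35*⅛)*(4*(-7)²) = -35*49/2 = -35/8*196 = -1715/2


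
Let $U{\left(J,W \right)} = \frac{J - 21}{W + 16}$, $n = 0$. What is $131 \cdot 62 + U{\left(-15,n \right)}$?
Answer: $\frac{32479}{4} \approx 8119.8$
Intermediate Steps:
$U{\left(J,W \right)} = \frac{-21 + J}{16 + W}$
$131 \cdot 62 + U{\left(-15,n \right)} = 131 \cdot 62 + \frac{-21 - 15}{16 + 0} = 8122 + \frac{1}{16} \left(-36\right) = 8122 - \frac{9}{4} = \frac{32479}{4}$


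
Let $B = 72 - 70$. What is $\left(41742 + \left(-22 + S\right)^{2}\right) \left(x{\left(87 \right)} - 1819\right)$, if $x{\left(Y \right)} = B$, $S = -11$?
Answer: $-77823927$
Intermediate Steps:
$B = 2$ ($B = 72 - 70 = 2$)
$x{\left(Y \right)} = 2$
$\left(41742 + \left(-22 + S\right)^{2}\right) \left(x{\left(87 \right)} - 1819\right) = \left(41742 + \left(-22 - 11\right)^{2}\right) \left(2 - 1819\right) = \left(41742 + \left(-33\right)^{2}\right) \left(-1817\right) = \left(41742 + 1089\right) \left(-1817\right) = 42831 \left(-1817\right) = -77823927$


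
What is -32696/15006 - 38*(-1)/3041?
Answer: -810314/374043 ≈ -2.1664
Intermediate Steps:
-32696/15006 - 38*(-1)/3041 = -32696*1/15006 + 38*(1/3041) = -268/123 + 38/3041 = -810314/374043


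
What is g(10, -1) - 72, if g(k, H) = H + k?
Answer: -63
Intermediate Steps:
g(10, -1) - 72 = (-1 + 10) - 72 = 9 - 72 = -63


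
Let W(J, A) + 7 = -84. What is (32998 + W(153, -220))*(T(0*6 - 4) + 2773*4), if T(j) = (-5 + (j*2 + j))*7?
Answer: 361088511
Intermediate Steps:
W(J, A) = -91 (W(J, A) = -7 - 84 = -91)
T(j) = -35 + 21*j (T(j) = (-5 + (2*j + j))*7 = (-5 + 3*j)*7 = -35 + 21*j)
(32998 + W(153, -220))*(T(0*6 - 4) + 2773*4) = (32998 - 91)*((-35 + 21*(0*6 - 4)) + 2773*4) = 32907*((-35 + 21*(0 - 4)) + 11092) = 32907*((-35 + 21*(-4)) + 11092) = 32907*((-35 - 84) + 11092) = 32907*(-119 + 11092) = 32907*10973 = 361088511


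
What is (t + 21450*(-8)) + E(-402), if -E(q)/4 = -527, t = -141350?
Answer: -310842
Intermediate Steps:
E(q) = 2108 (E(q) = -4*(-527) = 2108)
(t + 21450*(-8)) + E(-402) = (-141350 + 21450*(-8)) + 2108 = (-141350 - 171600) + 2108 = -312950 + 2108 = -310842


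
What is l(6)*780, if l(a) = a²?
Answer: 28080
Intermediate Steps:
l(6)*780 = 6²*780 = 36*780 = 28080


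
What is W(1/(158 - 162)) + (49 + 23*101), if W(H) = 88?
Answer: 2460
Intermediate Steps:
W(1/(158 - 162)) + (49 + 23*101) = 88 + (49 + 23*101) = 88 + (49 + 2323) = 88 + 2372 = 2460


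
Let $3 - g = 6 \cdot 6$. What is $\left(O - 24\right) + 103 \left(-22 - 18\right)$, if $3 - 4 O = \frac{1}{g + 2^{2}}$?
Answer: $- \frac{120154}{29} \approx -4143.2$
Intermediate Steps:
$g = -33$ ($g = 3 - 6 \cdot 6 = 3 - 36 = -33$)
$O = \frac{22}{29}$ ($O = \frac{3}{4} - \frac{1}{4 \left(-33 + 2^{2}\right)} = \frac{3}{4} - \frac{1}{4 \left(-33 + 4\right)} = \frac{3}{4} - \frac{1}{4 \left(-29\right)} = \frac{3}{4} - - \frac{1}{116} = \frac{3}{4} + \frac{1}{116} = \frac{22}{29} \approx 0.75862$)
$\left(O - 24\right) + 103 \left(-22 - 18\right) = \left(\frac{22}{29} - 24\right) + 103 \left(-22 - 18\right) = - \frac{674}{29} + 103 \left(-40\right) = - \frac{674}{29} - 4120 = - \frac{120154}{29}$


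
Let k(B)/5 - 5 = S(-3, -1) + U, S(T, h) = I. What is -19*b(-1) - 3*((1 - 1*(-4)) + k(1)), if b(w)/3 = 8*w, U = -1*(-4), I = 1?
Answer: 291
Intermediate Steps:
S(T, h) = 1
U = 4
b(w) = 24*w (b(w) = 3*(8*w) = 24*w)
k(B) = 50 (k(B) = 25 + 5*(1 + 4) = 25 + 5*5 = 25 + 25 = 50)
-19*b(-1) - 3*((1 - 1*(-4)) + k(1)) = -456*(-1) - 3*((1 - 1*(-4)) + 50) = -19*(-24) - 3*((1 + 4) + 50) = 456 - 3*(5 + 50) = 456 - 3*55 = 456 - 165 = 291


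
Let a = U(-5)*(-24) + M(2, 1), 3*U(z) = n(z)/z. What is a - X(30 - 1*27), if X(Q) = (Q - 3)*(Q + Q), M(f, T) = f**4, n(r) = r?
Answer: 8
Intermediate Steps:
U(z) = 1/3 (U(z) = (z/z)/3 = (1/3)*1 = 1/3)
a = 8 (a = (1/3)*(-24) + 2**4 = -8 + 16 = 8)
X(Q) = 2*Q*(-3 + Q) (X(Q) = (-3 + Q)*(2*Q) = 2*Q*(-3 + Q))
a - X(30 - 1*27) = 8 - 2*(30 - 1*27)*(-3 + (30 - 1*27)) = 8 - 2*(30 - 27)*(-3 + (30 - 27)) = 8 - 2*3*(-3 + 3) = 8 - 2*3*0 = 8 - 1*0 = 8 + 0 = 8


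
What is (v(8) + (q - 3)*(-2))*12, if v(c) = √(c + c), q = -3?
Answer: 192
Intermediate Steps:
v(c) = √2*√c (v(c) = √(2*c) = √2*√c)
(v(8) + (q - 3)*(-2))*12 = (√2*√8 + (-3 - 3)*(-2))*12 = (√2*(2*√2) - 6*(-2))*12 = (4 + 12)*12 = 16*12 = 192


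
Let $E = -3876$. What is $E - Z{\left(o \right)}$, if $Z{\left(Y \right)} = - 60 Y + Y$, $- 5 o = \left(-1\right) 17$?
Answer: $- \frac{18377}{5} \approx -3675.4$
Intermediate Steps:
$o = \frac{17}{5}$ ($o = - \frac{\left(-1\right) 17}{5} = \left(- \frac{1}{5}\right) \left(-17\right) = \frac{17}{5} \approx 3.4$)
$Z{\left(Y \right)} = - 59 Y$
$E - Z{\left(o \right)} = -3876 - \left(-59\right) \frac{17}{5} = -3876 - - \frac{1003}{5} = -3876 + \frac{1003}{5} = - \frac{18377}{5}$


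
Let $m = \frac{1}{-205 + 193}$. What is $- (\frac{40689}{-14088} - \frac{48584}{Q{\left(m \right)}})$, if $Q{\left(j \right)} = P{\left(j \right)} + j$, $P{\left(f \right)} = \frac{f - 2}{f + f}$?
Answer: $\frac{2739826455}{699704} \approx 3915.7$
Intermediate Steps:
$P{\left(f \right)} = \frac{-2 + f}{2 f}$
$m = - \frac{1}{12}$ ($m = \frac{1}{-12} = - \frac{1}{12} \approx -0.083333$)
$Q{\left(j \right)} = j + \frac{-2 + j}{2 j}$ ($Q{\left(j \right)} = \frac{-2 + j}{2 j} + j = j + \frac{-2 + j}{2 j}$)
$- (\frac{40689}{-14088} - \frac{48584}{Q{\left(m \right)}}) = - (\frac{40689}{-14088} - \frac{48584}{\frac{1}{2} - \frac{1}{12} - \frac{1}{- \frac{1}{12}}}) = - (40689 \left(- \frac{1}{14088}\right) - \frac{48584}{\frac{1}{2} - \frac{1}{12} - -12}) = - (- \frac{13563}{4696} - \frac{48584}{\frac{1}{2} - \frac{1}{12} + 12}) = - (- \frac{13563}{4696} - \frac{48584}{\frac{149}{12}}) = - (- \frac{13563}{4696} - \frac{583008}{149}) = \left(-1\right) \left(- \frac{2739826455}{699704}\right) = \frac{2739826455}{699704}$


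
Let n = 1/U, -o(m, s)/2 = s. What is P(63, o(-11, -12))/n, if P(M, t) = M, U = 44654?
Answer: 2813202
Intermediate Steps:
o(m, s) = -2*s
n = 1/44654 ≈ 2.2394e-5
P(63, o(-11, -12))/n = 63/(1/44654) = 63*44654 = 2813202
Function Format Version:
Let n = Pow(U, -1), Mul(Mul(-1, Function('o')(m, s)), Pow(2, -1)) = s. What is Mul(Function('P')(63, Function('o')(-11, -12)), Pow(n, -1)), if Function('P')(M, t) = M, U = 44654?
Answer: 2813202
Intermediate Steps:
Function('o')(m, s) = Mul(-2, s)
n = Rational(1, 44654) (n = Pow(44654, -1) = Rational(1, 44654) ≈ 2.2394e-5)
Mul(Function('P')(63, Function('o')(-11, -12)), Pow(n, -1)) = Mul(63, Pow(Rational(1, 44654), -1)) = Mul(63, 44654) = 2813202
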